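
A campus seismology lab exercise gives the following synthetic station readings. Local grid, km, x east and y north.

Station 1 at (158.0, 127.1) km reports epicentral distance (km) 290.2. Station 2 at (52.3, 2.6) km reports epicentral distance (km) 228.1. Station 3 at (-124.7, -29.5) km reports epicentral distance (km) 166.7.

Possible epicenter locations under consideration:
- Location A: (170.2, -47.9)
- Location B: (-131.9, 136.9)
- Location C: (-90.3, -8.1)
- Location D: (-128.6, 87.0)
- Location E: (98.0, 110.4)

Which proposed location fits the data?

Location B

For each candidate, compare |candidate − station| to the reported distance:
Location A: residuals Station 1 114.8, Station 2 99.8, Station 3 128.8 → max 128.8 km
Location B: residuals Station 1 0.1, Station 2 0.1, Station 3 0.1 → max 0.1 km
Location C: residuals Station 1 7.5, Station 2 85.1, Station 3 126.2 → max 126.2 km
Location D: residuals Station 1 0.8, Station 2 28.5, Station 3 50.1 → max 50.1 km
Location E: residuals Station 1 227.9, Station 2 111.0, Station 3 96.3 → max 227.9 km
Only Location B has all residuals ≈ 0.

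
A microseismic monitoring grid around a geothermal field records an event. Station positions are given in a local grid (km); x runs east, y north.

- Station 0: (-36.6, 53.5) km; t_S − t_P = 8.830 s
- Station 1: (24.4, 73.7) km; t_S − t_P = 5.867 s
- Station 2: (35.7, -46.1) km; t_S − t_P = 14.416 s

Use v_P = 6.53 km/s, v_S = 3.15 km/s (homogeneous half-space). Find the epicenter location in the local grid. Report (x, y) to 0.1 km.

Distance from S−P lag: d = Δt · v_P v_S / (v_P − v_S) = Δt · (6.53·3.15)/(6.53−3.15) ≈ 6.0857·Δt.
So d_Station 0 = 53.74, d_Station 1 = 35.70, d_Station 2 = 87.73 km.
Circle about each station: (x + 36.6)² + (y − 53.5)² = 53.74²; (x − 24.4)² + (y − 73.7)² = 35.70²; (x − 35.7)² + (y + 46.1)² = 87.73².
Subtracting pairs of circle equations eliminates x²+y² and gives linear equations (the radical axes):
122.0 x + 40.4 y = 3438.74
144.6 x − 199.2 y = -5610.68
Solving the 2×2 system: x ≈ 15.2, y ≈ 39.2 km.

15.2 km east, 39.2 km north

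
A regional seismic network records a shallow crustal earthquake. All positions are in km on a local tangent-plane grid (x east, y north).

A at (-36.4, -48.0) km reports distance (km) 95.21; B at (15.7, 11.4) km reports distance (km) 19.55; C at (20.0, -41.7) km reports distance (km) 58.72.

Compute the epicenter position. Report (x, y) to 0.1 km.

(34.9, 15.1)

Circle about each station: (x + 36.4)² + (y + 48.0)² = 95.21²; (x − 15.7)² + (y − 11.4)² = 19.55²; (x − 20.0)² + (y + 41.7)² = 58.72².
Subtracting the A equation from the B and C equations removes the quadratic terms:
104.2 x + 118.8 y = 5430.23
112.8 x + 12.6 y = 4126.84
Solving the 2×2 system: x ≈ 34.9, y ≈ 15.1 km.
Check against A (with the unrounded x, y): √((x + 36.4)²+(y + 48.0)²) = 95.21 ≈ 95.21 km. ✓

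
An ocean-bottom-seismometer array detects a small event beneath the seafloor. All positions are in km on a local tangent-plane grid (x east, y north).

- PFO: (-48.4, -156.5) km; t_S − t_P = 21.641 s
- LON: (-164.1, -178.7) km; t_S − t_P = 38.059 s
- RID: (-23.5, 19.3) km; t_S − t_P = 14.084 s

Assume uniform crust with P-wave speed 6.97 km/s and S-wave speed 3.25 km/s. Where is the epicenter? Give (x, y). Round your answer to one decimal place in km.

Distance from S−P lag: d = Δt · v_P v_S / (v_P − v_S) = Δt · (6.97·3.25)/(6.97−3.25) ≈ 6.0894·Δt.
So d_PFO = 131.78, d_LON = 231.76, d_RID = 85.76 km.
Circle about each station: (x + 48.4)² + (y + 156.5)² = 131.78²; (x + 164.1)² + (y + 178.7)² = 231.76²; (x + 23.5)² + (y − 19.3)² = 85.76².
Subtracting pairs of circle equations eliminates x²+y² and gives linear equations (the radical axes):
-231.4 x − 44.4 y = -4319.04
49.8 x + 351.6 y = -15898.88
Solving the 2×2 system: x ≈ 28.1, y ≈ -49.2 km.
Check against PFO (with the unrounded x, y): √((x + 48.4)²+(y + 156.5)²) = 131.78 ≈ 131.78 km. ✓

(28.1, -49.2)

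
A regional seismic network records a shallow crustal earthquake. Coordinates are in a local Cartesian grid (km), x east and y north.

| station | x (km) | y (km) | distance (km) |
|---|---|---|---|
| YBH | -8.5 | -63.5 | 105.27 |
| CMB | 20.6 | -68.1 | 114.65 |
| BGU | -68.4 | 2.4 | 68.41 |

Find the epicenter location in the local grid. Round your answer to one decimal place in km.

Circle about each station: (x + 8.5)² + (y + 63.5)² = 105.27²; (x − 20.6)² + (y + 68.1)² = 114.65²; (x + 68.4)² + (y − 2.4)² = 68.41².
Subtracting the YBH equation from the CMB and BGU equations removes the quadratic terms:
58.2 x − 9.2 y = -1105.38
-119.8 x + 131.8 y = 6981.66
Solving the 2×2 system: x ≈ -12.4, y ≈ 41.7 km.
Check against YBH (with the unrounded x, y): √((x + 8.5)²+(y + 63.5)²) = 105.27 ≈ 105.27 km. ✓

(-12.4, 41.7)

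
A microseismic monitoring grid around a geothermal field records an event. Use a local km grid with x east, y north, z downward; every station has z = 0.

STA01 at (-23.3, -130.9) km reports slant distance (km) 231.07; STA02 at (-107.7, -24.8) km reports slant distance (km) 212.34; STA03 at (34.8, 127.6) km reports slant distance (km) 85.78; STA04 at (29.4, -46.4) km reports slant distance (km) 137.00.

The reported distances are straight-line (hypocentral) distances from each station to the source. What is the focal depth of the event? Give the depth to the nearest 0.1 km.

Each station gives a sphere (x−x_i)² + (y−y_i)² + z² = d_i² (stations at z=0).
Subtracting the STA01 sphere from STA02 and STA03: z² cancels, leaving linear equations in x and y:
-168.8 x + 212.2 y = 2841.70
116.2 x + 517.0 y = 45850.24
Solving: x ≈ 73.800, y ≈ 72.098 km (keep extra digits for the depth step; rounded: 73.8, 72.1).
Then from the STA01 sphere: z² = 231.07² − (x + 23.3)² − (y + 130.9)² with x = 73.800, y = 72.098, so z ≈ 52.505 ≈ 52.5 km.

z ≈ 52.5 km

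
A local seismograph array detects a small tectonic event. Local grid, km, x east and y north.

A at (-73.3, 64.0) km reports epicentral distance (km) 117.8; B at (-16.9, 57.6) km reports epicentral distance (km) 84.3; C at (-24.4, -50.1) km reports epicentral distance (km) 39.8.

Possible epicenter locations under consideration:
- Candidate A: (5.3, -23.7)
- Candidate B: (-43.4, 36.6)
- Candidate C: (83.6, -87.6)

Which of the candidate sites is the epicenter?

For each candidate, compare |candidate − station| to the reported distance:
Candidate A: residuals A 0.0, B 0.0, C 0.1 → max 0.1 km
Candidate B: residuals A 77.2, B 50.5, C 49.0 → max 77.2 km
Candidate C: residuals A 100.4, B 92.3, C 74.5 → max 100.4 km
Only Candidate A has all residuals ≈ 0.

Candidate A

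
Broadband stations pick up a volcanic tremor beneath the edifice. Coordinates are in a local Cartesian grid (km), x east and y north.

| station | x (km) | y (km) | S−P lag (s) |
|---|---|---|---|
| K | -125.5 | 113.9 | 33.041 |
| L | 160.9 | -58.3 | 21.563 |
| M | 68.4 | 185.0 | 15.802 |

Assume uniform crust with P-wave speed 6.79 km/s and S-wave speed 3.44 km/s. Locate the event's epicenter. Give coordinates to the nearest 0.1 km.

Distance from S−P lag: d = Δt · v_P v_S / (v_P − v_S) = Δt · (6.79·3.44)/(6.79−3.44) ≈ 6.9724·Δt.
So d_K = 230.38, d_L = 150.35, d_M = 110.18 km.
Circle about each station: (x + 125.5)² + (y − 113.9)² = 230.38²; (x − 160.9)² + (y + 58.3)² = 150.35²; (x − 68.4)² + (y − 185.0)² = 110.18².
Subtracting pairs of circle equations eliminates x²+y² and gives linear equations (the radical axes):
572.8 x − 344.4 y = 31034.06
387.8 x + 142.2 y = 51115.41
Solving the 2×2 system: x ≈ 102.4, y ≈ 80.2 km.

x ≈ 102.4 km, y ≈ 80.2 km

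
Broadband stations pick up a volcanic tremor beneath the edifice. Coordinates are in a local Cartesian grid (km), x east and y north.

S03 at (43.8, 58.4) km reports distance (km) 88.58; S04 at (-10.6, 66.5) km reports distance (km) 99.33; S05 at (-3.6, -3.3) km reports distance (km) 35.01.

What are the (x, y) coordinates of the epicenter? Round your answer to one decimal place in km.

Circle about each station: (x − 43.8)² + (y − 58.4)² = 88.58²; (x + 10.6)² + (y − 66.5)² = 99.33²; (x + 3.6)² + (y + 3.3)² = 35.01².
Subtracting pairs of circle equations eliminates x²+y² and gives linear equations (the radical axes):
-108.8 x + 16.2 y = -2814.42
-94.8 x − 123.4 y = 1315.57
Solving the 2×2 system: x ≈ 21.8, y ≈ -27.4 km.

21.8 km east, -27.4 km north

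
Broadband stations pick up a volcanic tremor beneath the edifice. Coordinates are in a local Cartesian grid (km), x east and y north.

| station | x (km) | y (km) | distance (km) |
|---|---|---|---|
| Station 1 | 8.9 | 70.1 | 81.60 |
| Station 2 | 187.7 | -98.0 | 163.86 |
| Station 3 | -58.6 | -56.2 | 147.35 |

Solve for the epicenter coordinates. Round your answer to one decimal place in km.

Circle about each station: (x − 8.9)² + (y − 70.1)² = 81.60²; (x − 187.7)² + (y + 98.0)² = 163.86²; (x + 58.6)² + (y + 56.2)² = 147.35².
Subtracting the Station 1 equation from the Station 2 and Station 3 equations removes the quadratic terms:
357.6 x − 336.2 y = 19650.53
-135.0 x − 252.6 y = -13454.28
Solving the 2×2 system: x ≈ 69.9, y ≈ 15.9 km.

(69.9, 15.9)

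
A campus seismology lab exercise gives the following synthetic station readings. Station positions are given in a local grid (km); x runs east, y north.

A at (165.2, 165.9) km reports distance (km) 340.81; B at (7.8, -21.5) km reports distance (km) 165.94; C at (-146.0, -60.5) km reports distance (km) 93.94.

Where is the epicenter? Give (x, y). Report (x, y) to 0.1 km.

Circle about each station: (x − 165.2)² + (y − 165.9)² = 340.81²; (x − 7.8)² + (y + 21.5)² = 165.94²; (x + 146.0)² + (y + 60.5)² = 93.94².
Subtracting the A equation from the B and C equations removes the quadratic terms:
-314.8 x − 374.8 y = 34324.61
-622.4 x − 452.8 y = 77489.13
Solving the 2×2 system: x ≈ -148.8, y ≈ 33.4 km.

-148.8 km east, 33.4 km north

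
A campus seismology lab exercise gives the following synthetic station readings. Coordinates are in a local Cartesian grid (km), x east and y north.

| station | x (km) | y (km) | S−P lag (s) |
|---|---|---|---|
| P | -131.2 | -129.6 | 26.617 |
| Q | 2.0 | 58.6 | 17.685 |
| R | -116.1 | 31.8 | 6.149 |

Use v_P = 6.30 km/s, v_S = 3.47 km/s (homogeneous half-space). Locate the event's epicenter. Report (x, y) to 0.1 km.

x ≈ -133.5 km, y ≈ 76.0 km

Distance from S−P lag: d = Δt · v_P v_S / (v_P − v_S) = Δt · (6.30·3.47)/(6.30−3.47) ≈ 7.7247·Δt.
So d_P = 205.61, d_Q = 136.61, d_R = 47.50 km.
Circle about each station: (x + 131.2)² + (y + 129.6)² = 205.61²; (x − 2.0)² + (y − 58.6)² = 136.61²; (x + 116.1)² + (y − 31.8)² = 47.50².
Subtracting pairs of circle equations eliminates x²+y² and gives linear equations (the radical axes):
266.4 x + 376.4 y = -6958.46
30.2 x + 322.8 y = 20500.07
Solving the 2×2 system: x ≈ -133.5, y ≈ 76.0 km.
Check against P (with the unrounded x, y): √((x + 131.2)²+(y + 129.6)²) = 205.61 ≈ 205.61 km. ✓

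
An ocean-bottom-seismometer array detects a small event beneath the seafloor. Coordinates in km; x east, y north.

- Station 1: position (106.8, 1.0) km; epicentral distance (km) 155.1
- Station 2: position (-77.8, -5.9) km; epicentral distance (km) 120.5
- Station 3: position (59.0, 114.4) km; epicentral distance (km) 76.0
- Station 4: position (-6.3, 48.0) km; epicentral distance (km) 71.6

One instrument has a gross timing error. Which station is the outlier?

Solve using three stations at a time. Using Station 1, Station 2, Station 3 (subtract circle equations pairwise → linear system) gives (x, y) ≈ (-15.0, 97.0).
Distances from that point to each station vs reported:
  Station 1: calculated 155.1 vs reported 155.1 → residual 0.0 km
  Station 2: calculated 120.5 vs reported 120.5 → residual 0.0 km
  Station 3: calculated 76.1 vs reported 76.0 → residual 0.1 km
  Station 4: calculated 49.8 vs reported 71.6 → residual 21.8 km
Station 1, Station 2, Station 3 are mutually consistent (residuals ≈ 0); Station 4 is off by 21.8 km.

Station 4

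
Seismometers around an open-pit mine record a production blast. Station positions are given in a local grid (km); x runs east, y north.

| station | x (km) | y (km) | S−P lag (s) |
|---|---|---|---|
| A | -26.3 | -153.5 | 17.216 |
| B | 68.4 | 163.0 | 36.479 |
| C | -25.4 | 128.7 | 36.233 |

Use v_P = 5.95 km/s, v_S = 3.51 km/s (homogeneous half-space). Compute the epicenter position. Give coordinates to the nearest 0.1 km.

Distance from S−P lag: d = Δt · v_P v_S / (v_P − v_S) = Δt · (5.95·3.51)/(5.95−3.51) ≈ 8.5592·Δt.
So d_A = 147.36, d_B = 312.23, d_C = 310.13 km.
Circle about each station: (x + 26.3)² + (y + 153.5)² = 147.36²; (x − 68.4)² + (y − 163.0)² = 312.23²; (x + 25.4)² + (y − 128.7)² = 310.13².
Subtracting pairs of circle equations eliminates x²+y² and gives linear equations (the radical axes):
189.4 x + 633.0 y = -68778.98
1.8 x + 564.4 y = -81510.74
Solving the 2×2 system: x ≈ 120.8, y ≈ -144.8 km.

120.8 km east, -144.8 km north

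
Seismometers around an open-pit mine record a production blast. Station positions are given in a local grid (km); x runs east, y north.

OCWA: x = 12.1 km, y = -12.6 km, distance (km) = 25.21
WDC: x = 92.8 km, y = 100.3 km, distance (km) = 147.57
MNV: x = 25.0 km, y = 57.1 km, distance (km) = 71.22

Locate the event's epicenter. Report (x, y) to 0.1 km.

Circle about each station: (x − 12.1)² + (y + 12.6)² = 25.21²; (x − 92.8)² + (y − 100.3)² = 147.57²; (x − 25.0)² + (y − 57.1)² = 71.22².
Subtracting pairs of circle equations eliminates x²+y² and gives linear equations (the radical axes):
161.4 x + 225.8 y = -2774.60
25.8 x + 139.4 y = -856.50
Solving the 2×2 system: x ≈ -11.6, y ≈ -4.0 km.

(-11.6, -4.0)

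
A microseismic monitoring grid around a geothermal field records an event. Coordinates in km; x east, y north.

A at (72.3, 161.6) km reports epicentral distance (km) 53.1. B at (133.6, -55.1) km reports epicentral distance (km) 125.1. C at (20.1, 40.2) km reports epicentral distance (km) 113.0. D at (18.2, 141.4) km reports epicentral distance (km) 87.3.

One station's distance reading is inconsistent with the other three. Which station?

B

Solve using three stations at a time. Using A, C, D (subtract circle equations pairwise → linear system) gives (x, y) ≈ (102.2, 117.8).
Distances from that point to each station vs reported:
  A: calculated 53.0 vs reported 53.1 → residual 0.1 km
  B: calculated 175.7 vs reported 125.1 → residual 50.6 km
  C: calculated 113.0 vs reported 113.0 → residual 0.0 km
  D: calculated 87.3 vs reported 87.3 → residual 0.0 km
A, C, D are mutually consistent (residuals ≈ 0); B is off by 50.6 km.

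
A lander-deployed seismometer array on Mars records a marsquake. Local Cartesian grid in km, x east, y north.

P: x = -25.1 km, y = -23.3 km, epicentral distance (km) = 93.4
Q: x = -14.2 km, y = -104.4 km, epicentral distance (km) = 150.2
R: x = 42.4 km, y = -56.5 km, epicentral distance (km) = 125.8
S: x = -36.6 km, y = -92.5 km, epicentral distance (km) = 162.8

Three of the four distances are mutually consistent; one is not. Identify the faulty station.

Solve using three stations at a time. Using P, R, S (subtract circle equations pairwise → linear system) gives (x, y) ≈ (7.3, 64.2).
Distances from that point to each station vs reported:
  P: calculated 93.3 vs reported 93.4 → residual 0.1 km
  Q: calculated 170.0 vs reported 150.2 → residual 19.8 km
  R: calculated 125.7 vs reported 125.8 → residual 0.1 km
  S: calculated 162.8 vs reported 162.8 → residual 0.0 km
P, R, S are mutually consistent (residuals ≈ 0); Q is off by 19.8 km.

Q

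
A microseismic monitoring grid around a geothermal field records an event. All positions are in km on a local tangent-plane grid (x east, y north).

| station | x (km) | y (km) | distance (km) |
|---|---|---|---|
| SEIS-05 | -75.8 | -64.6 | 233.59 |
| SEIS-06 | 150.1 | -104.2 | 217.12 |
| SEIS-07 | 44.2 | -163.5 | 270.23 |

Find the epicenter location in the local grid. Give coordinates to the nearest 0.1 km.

Circle about each station: (x + 75.8)² + (y + 64.6)² = 233.59²; (x − 150.1)² + (y + 104.2)² = 217.12²; (x − 44.2)² + (y + 163.5)² = 270.23².
Subtracting the SEIS-05 equation from the SEIS-06 and SEIS-07 equations removes the quadratic terms:
451.8 x − 79.2 y = 30892.04
240.0 x − 197.8 y = 307.13
Solving the 2×2 system: x ≈ 86.5, y ≈ 103.4 km.

(86.5, 103.4)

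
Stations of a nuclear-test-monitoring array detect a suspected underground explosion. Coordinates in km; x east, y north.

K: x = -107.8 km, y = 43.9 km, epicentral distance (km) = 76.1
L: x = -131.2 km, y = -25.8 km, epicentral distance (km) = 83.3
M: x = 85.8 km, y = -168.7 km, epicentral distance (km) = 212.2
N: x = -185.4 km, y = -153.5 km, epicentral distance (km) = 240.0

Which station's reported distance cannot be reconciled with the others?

N

Solve using three stations at a time. Using K, L, M (subtract circle equations pairwise → linear system) gives (x, y) ≈ (-50.3, -5.9).
Distances from that point to each station vs reported:
  K: calculated 76.1 vs reported 76.1 → residual 0.0 km
  L: calculated 83.3 vs reported 83.3 → residual 0.0 km
  M: calculated 212.2 vs reported 212.2 → residual 0.0 km
  N: calculated 200.0 vs reported 240.0 → residual 40.0 km
K, L, M are mutually consistent (residuals ≈ 0); N is off by 40.0 km.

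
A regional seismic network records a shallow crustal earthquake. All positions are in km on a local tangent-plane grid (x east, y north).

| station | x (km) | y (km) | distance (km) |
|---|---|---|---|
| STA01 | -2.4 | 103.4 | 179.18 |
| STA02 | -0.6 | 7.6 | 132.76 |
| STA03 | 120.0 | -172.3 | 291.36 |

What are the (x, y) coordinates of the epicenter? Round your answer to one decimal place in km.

Circle about each station: (x + 2.4)² + (y − 103.4)² = 179.18²; (x + 0.6)² + (y − 7.6)² = 132.76²; (x − 120.0)² + (y + 172.3)² = 291.36².
Subtracting the STA01 equation from the STA02 and STA03 equations removes the quadratic terms:
3.6 x − 191.6 y = 3841.05
244.8 x − 551.4 y = -19395.21
Solving the 2×2 system: x ≈ -129.9, y ≈ -22.5 km.

x ≈ -129.9 km, y ≈ -22.5 km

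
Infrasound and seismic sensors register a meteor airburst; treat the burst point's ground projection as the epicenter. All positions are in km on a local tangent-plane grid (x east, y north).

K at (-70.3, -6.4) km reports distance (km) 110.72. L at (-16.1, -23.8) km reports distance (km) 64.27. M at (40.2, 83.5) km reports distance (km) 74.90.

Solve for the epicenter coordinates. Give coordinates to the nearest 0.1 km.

39.4 km east, 8.6 km north

Circle about each station: (x + 70.3)² + (y + 6.4)² = 110.72²; (x + 16.1)² + (y + 23.8)² = 64.27²; (x − 40.2)² + (y − 83.5)² = 74.90².
Subtracting the K equation from the L and M equations removes the quadratic terms:
108.4 x − 34.8 y = 3970.89
221.0 x + 179.8 y = 10254.15
Solving the 2×2 system: x ≈ 39.4, y ≈ 8.6 km.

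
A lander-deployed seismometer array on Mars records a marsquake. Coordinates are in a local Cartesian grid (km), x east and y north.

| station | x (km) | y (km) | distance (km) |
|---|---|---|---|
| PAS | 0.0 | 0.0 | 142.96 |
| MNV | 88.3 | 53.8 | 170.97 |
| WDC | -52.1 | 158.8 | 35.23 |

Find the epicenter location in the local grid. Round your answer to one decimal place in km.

-66.4 km east, 126.6 km north

Circle about each station: x² + y² = 142.96²; (x − 88.3)² + (y − 53.8)² = 170.97²; (x + 52.1)² + (y − 158.8)² = 35.23².
Subtracting the PAS equation from the MNV and WDC equations removes the quadratic terms:
176.6 x + 107.6 y = 1898.15
-104.2 x + 317.6 y = 47128.26
Solving the 2×2 system: x ≈ -66.4, y ≈ 126.6 km.
Check against PAS (with the unrounded x, y): √(x²+y²) = 142.96 ≈ 142.96 km. ✓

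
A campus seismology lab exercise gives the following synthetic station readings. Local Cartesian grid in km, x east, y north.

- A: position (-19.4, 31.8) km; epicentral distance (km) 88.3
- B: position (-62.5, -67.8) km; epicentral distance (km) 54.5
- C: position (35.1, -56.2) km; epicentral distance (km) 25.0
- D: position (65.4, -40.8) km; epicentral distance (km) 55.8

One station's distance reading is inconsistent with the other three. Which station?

B

Solve using three stations at a time. Using A, C, D (subtract circle equations pairwise → linear system) gives (x, y) ≈ (10.6, -51.3).
Distances from that point to each station vs reported:
  A: calculated 88.3 vs reported 88.3 → residual 0.0 km
  B: calculated 74.9 vs reported 54.5 → residual 20.4 km
  C: calculated 25.0 vs reported 25.0 → residual 0.0 km
  D: calculated 55.8 vs reported 55.8 → residual 0.0 km
A, C, D are mutually consistent (residuals ≈ 0); B is off by 20.4 km.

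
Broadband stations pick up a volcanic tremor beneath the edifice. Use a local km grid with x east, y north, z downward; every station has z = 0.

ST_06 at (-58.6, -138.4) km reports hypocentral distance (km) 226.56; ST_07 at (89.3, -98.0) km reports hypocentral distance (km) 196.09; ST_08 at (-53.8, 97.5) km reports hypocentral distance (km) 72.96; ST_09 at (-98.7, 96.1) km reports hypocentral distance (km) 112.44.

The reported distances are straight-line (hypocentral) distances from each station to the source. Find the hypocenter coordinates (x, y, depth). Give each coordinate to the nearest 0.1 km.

x ≈ 5.9 km, y ≈ 75.8 km, depth ≈ 35.9 km

Each station gives a sphere (x−x_i)² + (y−y_i)² + z² = d_i² (stations at z=0).
Subtracting the ST_06 sphere from ST_07 and ST_08: z² cancels, leaving linear equations in x and y:
295.8 x + 80.8 y = 7868.12
9.6 x + 471.8 y = 35818.44
Solving: x ≈ 5.894, y ≈ 75.799 km (keep extra digits for the depth step; rounded: 5.9, 75.8).
Then from the ST_06 sphere: z² = 226.56² − (x + 58.6)² − (y + 138.4)² with x = 5.894, y = 75.799, so z ≈ 35.899 ≈ 35.9 km.
Check against ST_09 (with the unrounded solution): distance 112.43 ≈ 112.44 km. ✓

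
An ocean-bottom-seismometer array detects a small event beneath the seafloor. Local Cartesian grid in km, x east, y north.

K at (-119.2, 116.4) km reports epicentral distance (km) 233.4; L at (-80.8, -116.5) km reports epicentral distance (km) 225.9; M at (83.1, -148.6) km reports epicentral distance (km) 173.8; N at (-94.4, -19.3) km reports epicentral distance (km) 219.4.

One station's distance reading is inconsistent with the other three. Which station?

Solve using three stations at a time. Using K, L, M (subtract circle equations pairwise → linear system) gives (x, y) ≈ (95.5, 24.8).
Distances from that point to each station vs reported:
  K: calculated 233.4 vs reported 233.4 → residual 0.0 km
  L: calculated 225.9 vs reported 225.9 → residual 0.0 km
  M: calculated 173.8 vs reported 173.8 → residual 0.0 km
  N: calculated 194.9 vs reported 219.4 → residual 24.5 km
K, L, M are mutually consistent (residuals ≈ 0); N is off by 24.5 km.

N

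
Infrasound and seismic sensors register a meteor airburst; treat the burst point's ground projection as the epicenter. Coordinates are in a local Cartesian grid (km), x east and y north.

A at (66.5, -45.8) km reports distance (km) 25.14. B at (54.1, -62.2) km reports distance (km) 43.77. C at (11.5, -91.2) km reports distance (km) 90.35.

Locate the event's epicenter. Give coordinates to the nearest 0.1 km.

68.0 km east, -20.7 km north

Circle about each station: (x − 66.5)² + (y + 45.8)² = 25.14²; (x − 54.1)² + (y + 62.2)² = 43.77²; (x − 11.5)² + (y + 91.2)² = 90.35².
Subtracting the A equation from the B and C equations removes the quadratic terms:
-24.8 x − 32.8 y = -1008.03
-110.0 x − 90.8 y = -5601.30
Solving the 2×2 system: x ≈ 68.0, y ≈ -20.7 km.
Check against A (with the unrounded x, y): √((x − 66.5)²+(y + 45.8)²) = 25.18 ≈ 25.14 km. ✓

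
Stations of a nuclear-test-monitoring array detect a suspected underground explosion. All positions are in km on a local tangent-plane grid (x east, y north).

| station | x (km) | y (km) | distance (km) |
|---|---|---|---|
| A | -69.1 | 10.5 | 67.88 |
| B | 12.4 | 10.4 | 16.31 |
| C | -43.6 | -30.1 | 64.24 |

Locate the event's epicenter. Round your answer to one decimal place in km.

-1.7 km east, 18.6 km north

Circle about each station: (x + 69.1)² + (y − 10.5)² = 67.88²; (x − 12.4)² + (y − 10.4)² = 16.31²; (x + 43.6)² + (y + 30.1)² = 64.24².
Subtracting the A equation from the B and C equations removes the quadratic terms:
163.0 x − 0.2 y = -281.46
51.0 x − 81.2 y = -1597.17
Solving the 2×2 system: x ≈ -1.7, y ≈ 18.6 km.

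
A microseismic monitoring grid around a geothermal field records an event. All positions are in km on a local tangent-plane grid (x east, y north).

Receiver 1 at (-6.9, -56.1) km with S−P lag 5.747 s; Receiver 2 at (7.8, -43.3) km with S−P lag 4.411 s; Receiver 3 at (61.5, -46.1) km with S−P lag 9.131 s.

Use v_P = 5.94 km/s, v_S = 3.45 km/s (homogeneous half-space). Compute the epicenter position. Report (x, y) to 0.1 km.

Distance from S−P lag: d = Δt · v_P v_S / (v_P − v_S) = Δt · (5.94·3.45)/(5.94−3.45) ≈ 8.2301·Δt.
So d_Receiver 1 = 47.30, d_Receiver 2 = 36.30, d_Receiver 3 = 75.15 km.
Circle about each station: (x + 6.9)² + (y + 56.1)² = 47.30²; (x − 7.8)² + (y + 43.3)² = 36.30²; (x − 61.5)² + (y + 46.1)² = 75.15².
Subtracting pairs of circle equations eliminates x²+y² and gives linear equations (the radical axes):
29.4 x + 25.6 y = -339.49
136.8 x + 20.0 y = -697.59
Solving the 2×2 system: x ≈ -3.8, y ≈ -8.9 km.
Check against Receiver 1 (with the unrounded x, y): √((x + 6.9)²+(y + 56.1)²) = 47.30 ≈ 47.30 km. ✓

-3.8 km east, -8.9 km north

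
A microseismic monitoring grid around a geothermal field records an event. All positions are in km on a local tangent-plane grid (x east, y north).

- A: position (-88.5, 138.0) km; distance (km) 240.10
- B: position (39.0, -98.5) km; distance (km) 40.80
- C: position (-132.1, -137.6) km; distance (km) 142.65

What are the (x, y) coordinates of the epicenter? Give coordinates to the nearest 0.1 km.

Circle about each station: (x + 88.5)² + (y − 138.0)² = 240.10²; (x − 39.0)² + (y + 98.5)² = 40.80²; (x + 132.1)² + (y + 137.6)² = 142.65².
Subtracting pairs of circle equations eliminates x²+y² and gives linear equations (the radical axes):
255.0 x − 473.0 y = 40330.37
-87.2 x − 551.2 y = 46806.91
Solving the 2×2 system: x ≈ 0.5, y ≈ -85.0 km.

(0.5, -85.0)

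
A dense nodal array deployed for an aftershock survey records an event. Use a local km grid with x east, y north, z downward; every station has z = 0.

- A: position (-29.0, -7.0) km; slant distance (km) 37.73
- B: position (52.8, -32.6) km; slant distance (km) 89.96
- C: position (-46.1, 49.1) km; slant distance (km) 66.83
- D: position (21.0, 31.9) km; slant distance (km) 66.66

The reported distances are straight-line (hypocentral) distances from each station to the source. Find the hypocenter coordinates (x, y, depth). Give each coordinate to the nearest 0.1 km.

x ≈ -23.2 km, y ≈ -1.7 km, depth ≈ 36.9 km

Each station gives a sphere (x−x_i)² + (y−y_i)² + z² = d_i² (stations at z=0).
Subtracting the A sphere from B and C: z² cancels, leaving linear equations in x and y:
163.6 x − 51.2 y = -3708.65
-34.2 x + 112.2 y = 603.32
Solving: x ≈ -23.199, y ≈ -1.694 km (keep extra digits for the depth step; rounded: -23.2, -1.7).
Then from the A sphere: z² = 37.73² − (x + 29.0)² − (y + 7.0)² with x = -23.199, y = -1.694, so z ≈ 36.902 ≈ 36.9 km.
Check against D (with the unrounded solution): distance 66.66 ≈ 66.66 km. ✓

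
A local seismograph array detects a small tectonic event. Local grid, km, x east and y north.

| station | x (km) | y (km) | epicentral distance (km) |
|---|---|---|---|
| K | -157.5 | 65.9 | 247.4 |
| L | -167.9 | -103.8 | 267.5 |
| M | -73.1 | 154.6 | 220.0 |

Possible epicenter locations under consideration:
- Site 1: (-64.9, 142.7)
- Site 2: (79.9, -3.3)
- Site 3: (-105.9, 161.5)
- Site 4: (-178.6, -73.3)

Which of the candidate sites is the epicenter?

For each candidate, compare |candidate − station| to the reported distance:
Site 1: residuals K 127.1, L 0.3, M 205.5 → max 205.5 km
Site 2: residuals K 0.1, L 0.1, M 0.1 → max 0.1 km
Site 3: residuals K 138.8, L 4.9, M 186.5 → max 186.5 km
Site 4: residuals K 106.6, L 235.2, M 31.1 → max 235.2 km
Only Site 2 has all residuals ≈ 0.

Site 2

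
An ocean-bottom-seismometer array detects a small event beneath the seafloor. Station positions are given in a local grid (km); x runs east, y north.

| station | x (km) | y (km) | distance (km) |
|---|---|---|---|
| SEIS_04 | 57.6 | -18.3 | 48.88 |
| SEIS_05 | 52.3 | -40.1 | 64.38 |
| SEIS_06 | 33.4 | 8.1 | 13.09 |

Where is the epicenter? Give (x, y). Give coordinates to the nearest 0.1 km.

x ≈ 25.2 km, y ≈ 18.3 km

Circle about each station: (x − 57.6)² + (y + 18.3)² = 48.88²; (x − 52.3)² + (y + 40.1)² = 64.38²; (x − 33.4)² + (y − 8.1)² = 13.09².
Subtracting pairs of circle equations eliminates x²+y² and gives linear equations (the radical axes):
-10.6 x − 43.6 y = -1064.88
-48.4 x + 52.8 y = -253.57
Solving the 2×2 system: x ≈ 25.2, y ≈ 18.3 km.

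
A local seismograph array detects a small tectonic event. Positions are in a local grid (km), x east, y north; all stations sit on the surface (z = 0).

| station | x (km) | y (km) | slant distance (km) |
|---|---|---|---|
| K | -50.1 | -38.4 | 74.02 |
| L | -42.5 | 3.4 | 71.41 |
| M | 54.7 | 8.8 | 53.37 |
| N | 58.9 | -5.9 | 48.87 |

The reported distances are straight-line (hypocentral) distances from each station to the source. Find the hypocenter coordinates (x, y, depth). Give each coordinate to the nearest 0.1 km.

Each station gives a sphere (x−x_i)² + (y−y_i)² + z² = d_i² (stations at z=0).
Subtracting the K sphere from L and M: z² cancels, leaving linear equations in x and y:
15.2 x + 83.6 y = -1787.19
209.6 x + 94.4 y = 1715.56
Solving: x ≈ 19.402, y ≈ -24.905 km (keep extra digits for the depth step; rounded: 19.4, -24.9).
Then from the K sphere: z² = 74.02² − (x + 50.1)² − (y + 38.4)² with x = 19.402, y = -24.905, so z ≈ 21.594 ≈ 21.6 km.
Check against N (with the unrounded solution): distance 48.86 ≈ 48.87 km. ✓

x ≈ 19.4 km, y ≈ -24.9 km, depth ≈ 21.6 km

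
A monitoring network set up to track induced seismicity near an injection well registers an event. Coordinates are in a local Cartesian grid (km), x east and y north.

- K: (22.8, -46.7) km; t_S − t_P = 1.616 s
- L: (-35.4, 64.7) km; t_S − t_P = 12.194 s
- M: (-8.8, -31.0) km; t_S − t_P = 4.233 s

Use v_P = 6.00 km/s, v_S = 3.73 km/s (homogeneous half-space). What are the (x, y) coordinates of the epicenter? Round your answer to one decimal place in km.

(32.8, -34.3)

Distance from S−P lag: d = Δt · v_P v_S / (v_P − v_S) = Δt · (6.00·3.73)/(6.00−3.73) ≈ 9.8590·Δt.
So d_K = 15.93, d_L = 120.22, d_M = 41.73 km.
Circle about each station: (x − 22.8)² + (y + 46.7)² = 15.93²; (x + 35.4)² + (y − 64.7)² = 120.22²; (x + 8.8)² + (y + 31.0)² = 41.73².
Subtracting the K equation from the L and M equations removes the quadratic terms:
-116.4 x + 222.8 y = -11460.56
-63.2 x + 31.4 y = -3149.92
Solving the 2×2 system: x ≈ 32.8, y ≈ -34.3 km.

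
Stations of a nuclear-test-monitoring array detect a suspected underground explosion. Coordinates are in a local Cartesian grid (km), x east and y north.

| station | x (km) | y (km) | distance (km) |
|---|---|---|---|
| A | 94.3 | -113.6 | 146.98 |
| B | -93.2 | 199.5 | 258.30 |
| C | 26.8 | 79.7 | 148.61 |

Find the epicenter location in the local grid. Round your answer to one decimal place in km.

(-39.7, -53.2)

Circle about each station: (x − 94.3)² + (y + 113.6)² = 146.98²; (x + 93.2)² + (y − 199.5)² = 258.30²; (x − 26.8)² + (y − 79.7)² = 148.61².
Subtracting the A equation from the B and C equations removes the quadratic terms:
-375.0 x + 626.2 y = -18426.73
-135.0 x + 386.6 y = -15208.93
Solving the 2×2 system: x ≈ -39.7, y ≈ -53.2 km.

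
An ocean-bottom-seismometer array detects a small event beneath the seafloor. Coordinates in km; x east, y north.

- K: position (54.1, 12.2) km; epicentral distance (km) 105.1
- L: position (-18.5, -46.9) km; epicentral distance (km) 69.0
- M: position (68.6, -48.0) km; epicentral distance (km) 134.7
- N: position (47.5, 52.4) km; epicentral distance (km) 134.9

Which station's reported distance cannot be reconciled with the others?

N

Solve using three stations at a time. Using K, L, M (subtract circle equations pairwise → linear system) gives (x, y) ≈ (-51.0, 14.0).
Distances from that point to each station vs reported:
  K: calculated 105.1 vs reported 105.1 → residual 0.0 km
  L: calculated 69.0 vs reported 69.0 → residual 0.0 km
  M: calculated 134.7 vs reported 134.7 → residual 0.0 km
  N: calculated 105.7 vs reported 134.9 → residual 29.2 km
K, L, M are mutually consistent (residuals ≈ 0); N is off by 29.2 km.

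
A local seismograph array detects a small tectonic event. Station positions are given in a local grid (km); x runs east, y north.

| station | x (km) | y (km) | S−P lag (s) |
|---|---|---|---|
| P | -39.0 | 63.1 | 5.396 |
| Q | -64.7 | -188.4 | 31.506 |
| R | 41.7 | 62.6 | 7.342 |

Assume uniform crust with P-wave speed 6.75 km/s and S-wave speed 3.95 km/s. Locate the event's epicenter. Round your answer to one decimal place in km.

x ≈ -12.3 km, y ≈ 107.0 km

Distance from S−P lag: d = Δt · v_P v_S / (v_P − v_S) = Δt · (6.75·3.95)/(6.75−3.95) ≈ 9.5223·Δt.
So d_P = 51.38, d_Q = 300.01, d_R = 69.91 km.
Circle about each station: (x + 39.0)² + (y − 63.1)² = 51.38²; (x + 64.7)² + (y + 188.4)² = 300.01²; (x − 41.7)² + (y − 62.6)² = 69.91².
Subtracting pairs of circle equations eliminates x²+y² and gives linear equations (the radical axes):
-51.4 x − 503.0 y = -53188.06
161.4 x − 1.0 y = -2092.46
Solving the 2×2 system: x ≈ -12.3, y ≈ 107.0 km.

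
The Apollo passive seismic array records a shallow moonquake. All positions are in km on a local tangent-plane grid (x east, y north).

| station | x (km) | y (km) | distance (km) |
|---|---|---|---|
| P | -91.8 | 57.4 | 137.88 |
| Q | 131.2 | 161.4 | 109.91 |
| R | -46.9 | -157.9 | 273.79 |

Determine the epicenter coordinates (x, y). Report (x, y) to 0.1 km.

38.6 km east, 102.2 km north

Circle about each station: (x + 91.8)² + (y − 57.4)² = 137.88²; (x − 131.2)² + (y − 161.4)² = 109.91²; (x + 46.9)² + (y + 157.9)² = 273.79².
Subtracting pairs of circle equations eliminates x²+y² and gives linear equations (the radical axes):
446.0 x + 208.0 y = 38472.09
89.8 x − 430.6 y = -40540.05
Solving the 2×2 system: x ≈ 38.6, y ≈ 102.2 km.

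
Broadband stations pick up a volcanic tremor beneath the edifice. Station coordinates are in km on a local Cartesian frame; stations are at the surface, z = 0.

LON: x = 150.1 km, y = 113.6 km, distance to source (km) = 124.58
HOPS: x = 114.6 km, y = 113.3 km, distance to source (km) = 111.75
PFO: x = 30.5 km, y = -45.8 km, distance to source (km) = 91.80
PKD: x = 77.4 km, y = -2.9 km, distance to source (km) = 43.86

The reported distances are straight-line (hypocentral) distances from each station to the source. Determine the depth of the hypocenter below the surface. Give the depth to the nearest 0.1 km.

Each station gives a sphere (x−x_i)² + (y−y_i)² + z² = d_i² (stations at z=0).
Subtracting the LON sphere from HOPS and PFO: z² cancels, leaving linear equations in x and y:
-71.0 x − 0.6 y = -6432.81
-239.2 x − 318.8 y = -25314.14
Solving: x ≈ 90.506, y ≈ 11.497 km (keep extra digits for the depth step; rounded: 90.5, 11.5).
Then from the LON sphere: z² = 124.58² − (x − 150.1)² − (y − 113.6)² with x = 90.506, y = 11.497, so z ≈ 39.290 ≈ 39.3 km.

depth ≈ 39.3 km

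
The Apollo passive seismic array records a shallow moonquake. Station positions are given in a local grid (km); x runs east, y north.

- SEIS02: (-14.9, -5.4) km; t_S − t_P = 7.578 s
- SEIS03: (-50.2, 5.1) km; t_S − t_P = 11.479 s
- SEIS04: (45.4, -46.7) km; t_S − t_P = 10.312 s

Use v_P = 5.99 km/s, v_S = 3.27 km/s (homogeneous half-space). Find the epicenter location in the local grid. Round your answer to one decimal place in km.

(29.8, 25.9)

Distance from S−P lag: d = Δt · v_P v_S / (v_P − v_S) = Δt · (5.99·3.27)/(5.99−3.27) ≈ 7.2012·Δt.
So d_SEIS02 = 54.57, d_SEIS03 = 82.66, d_SEIS04 = 74.26 km.
Circle about each station: (x + 14.9)² + (y + 5.4)² = 54.57²; (x + 50.2)² + (y − 5.1)² = 82.66²; (x − 45.4)² + (y + 46.7)² = 74.26².
Subtracting the SEIS02 equation from the SEIS03 and SEIS04 equations removes the quadratic terms:
-70.6 x + 21.0 y = -1559.91
120.6 x − 82.6 y = 1454.22
Solving the 2×2 system: x ≈ 29.8, y ≈ 25.9 km.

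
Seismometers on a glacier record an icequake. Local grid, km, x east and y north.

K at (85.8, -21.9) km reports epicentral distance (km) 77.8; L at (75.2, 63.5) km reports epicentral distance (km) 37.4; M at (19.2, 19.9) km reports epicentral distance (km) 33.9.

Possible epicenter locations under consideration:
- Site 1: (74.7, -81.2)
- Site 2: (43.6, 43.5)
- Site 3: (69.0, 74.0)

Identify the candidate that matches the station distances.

For each candidate, compare |candidate − station| to the reported distance:
Site 1: residuals K 17.5, L 107.3, M 81.4 → max 107.3 km
Site 2: residuals K 0.0, L 0.0, M 0.0 → max 0.0 km
Site 3: residuals K 19.6, L 25.2, M 39.6 → max 39.6 km
Only Site 2 has all residuals ≈ 0.

Site 2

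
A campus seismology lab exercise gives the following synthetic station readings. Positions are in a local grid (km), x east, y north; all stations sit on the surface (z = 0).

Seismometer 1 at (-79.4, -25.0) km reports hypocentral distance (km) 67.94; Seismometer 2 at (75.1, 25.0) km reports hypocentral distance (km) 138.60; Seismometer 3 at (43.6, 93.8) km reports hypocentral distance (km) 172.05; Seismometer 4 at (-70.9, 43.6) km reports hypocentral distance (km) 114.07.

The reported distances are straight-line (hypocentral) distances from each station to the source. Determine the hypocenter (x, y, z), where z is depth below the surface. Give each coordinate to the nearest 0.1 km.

(-30.8, -57.4, 34.7)

Each station gives a sphere (x−x_i)² + (y−y_i)² + z² = d_i² (stations at z=0).
Subtracting the Seismometer 1 sphere from Seismometer 2 and Seismometer 3: z² cancels, leaving linear equations in x and y:
309.0 x + 100.0 y = -15258.47
246.0 x + 237.6 y = -21215.32
Solving: x ≈ -30.806, y ≈ -57.395 km (keep extra digits for the depth step; rounded: -30.8, -57.4).
Then from the Seismometer 1 sphere: z² = 67.94² − (x + 79.4)² − (y + 25.0)² with x = -30.806, y = -57.395, so z ≈ 34.714 ≈ 34.7 km.
Check against Seismometer 4 (with the unrounded solution): distance 114.07 ≈ 114.07 km. ✓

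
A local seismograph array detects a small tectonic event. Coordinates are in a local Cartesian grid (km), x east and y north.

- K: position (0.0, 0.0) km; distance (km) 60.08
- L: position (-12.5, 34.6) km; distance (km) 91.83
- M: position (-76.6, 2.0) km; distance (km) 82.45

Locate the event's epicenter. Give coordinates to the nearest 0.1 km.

-19.0 km east, -57.0 km north

Circle about each station: x² + y² = 60.08²; (x + 12.5)² + (y − 34.6)² = 91.83²; (x + 76.6)² + (y − 2.0)² = 82.45².
Subtracting the K equation from the L and M equations removes the quadratic terms:
-25.0 x + 69.2 y = -3469.73
-153.2 x + 4.0 y = 2683.16
Solving the 2×2 system: x ≈ -19.0, y ≈ -57.0 km.
Check against K (with the unrounded x, y): √(x²+y²) = 60.09 ≈ 60.08 km. ✓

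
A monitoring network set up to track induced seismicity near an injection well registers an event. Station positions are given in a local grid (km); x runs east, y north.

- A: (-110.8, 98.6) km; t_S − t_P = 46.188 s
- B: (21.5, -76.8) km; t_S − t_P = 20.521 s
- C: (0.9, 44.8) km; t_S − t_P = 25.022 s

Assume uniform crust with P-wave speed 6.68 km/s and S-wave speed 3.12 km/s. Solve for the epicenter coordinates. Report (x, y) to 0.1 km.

(129.8, -24.8)

Distance from S−P lag: d = Δt · v_P v_S / (v_P − v_S) = Δt · (6.68·3.12)/(6.68−3.12) ≈ 5.8544·Δt.
So d_A = 270.40, d_B = 120.14, d_C = 146.49 km.
Circle about each station: (x + 110.8)² + (y − 98.6)² = 270.40²; (x − 21.5)² + (y + 76.8)² = 120.14²; (x − 0.9)² + (y − 44.8)² = 146.49².
Subtracting the A equation from the B and C equations removes the quadratic terms:
264.6 x − 350.8 y = 43044.43
223.4 x − 107.6 y = 31666.09
Solving the 2×2 system: x ≈ 129.8, y ≈ -24.8 km.
Check against A (with the unrounded x, y): √((x + 110.8)²+(y − 98.6)²) = 270.40 ≈ 270.40 km. ✓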